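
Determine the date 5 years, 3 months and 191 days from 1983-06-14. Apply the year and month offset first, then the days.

Counting forward 5 years, 3 months and 191 days from June 14, 1983: first the month/year part, then the days.
+5 years → 1988; month 6 + 3 = 9 → September 1988.
Day 14 is valid in September, giving September 14, 1988.
Now add 191 days from September 14, 1988.
September has 30 days, so 30 − 14 = 16 days remain after September 14, 1988; 191 − 16 = 175 left.
October 1988 has 31 days: 175 − 31 = 144 left.
November 1988 has 30 days: 144 − 30 = 114 left.
December 1988 has 31 days: 114 − 31 = 83 left.
January 1989 has 31 days: 83 − 31 = 52 left.
February 1989 has 28 days (1989 is not a leap year): 52 − 28 = 24 left.
24 days into March 1989 → March 24, 1989.

March 24, 1989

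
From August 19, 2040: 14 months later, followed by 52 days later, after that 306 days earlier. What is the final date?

Counting forward 14 months from August 19, 2040:
month 8 + 14 = 22, which is month 10 of year 2041 → October 2041.
Day 19 is valid in October, giving October 19, 2041.
Adding 52 days from October 19, 2041:
October has 31 days, so 31 − 19 = 12 days remain after October 19, 2041; 52 − 12 = 40 left.
November 2041 has 30 days: 40 − 30 = 10 left.
10 days into December 2041 → December 10, 2041.
Counting back 306 days from December 10, 2041:
Going back 10 days from December 10, 2041 reaches the end of the previous month; 306 − 10 = 296 left.
November 2041 has 30 days: 296 − 30 = 266 left.
October 2041 has 31 days: 266 − 31 = 235 left.
September 2041 has 30 days: 235 − 30 = 205 left.
August 2041 has 31 days: 205 − 31 = 174 left.
July 2041 has 31 days: 174 − 31 = 143 left.
June 2041 has 30 days: 143 − 30 = 113 left.
May 2041 has 31 days: 113 − 31 = 82 left.
April 2041 has 30 days: 82 − 30 = 52 left.
March 2041 has 31 days: 52 − 31 = 21 left.
February 2041 has 28 days; 28 − 21 = 7 → February 7, 2041.

February 7, 2041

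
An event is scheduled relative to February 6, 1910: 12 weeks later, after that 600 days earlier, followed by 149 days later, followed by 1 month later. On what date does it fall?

Counting forward 12 weeks (= 84 days) from February 6, 1910:
February has 28 days, so 28 − 6 = 22 days remain after February 6, 1910; 84 − 22 = 62 left.
March 1910 has 31 days: 62 − 31 = 31 left.
April 1910 has 30 days: 31 − 30 = 1 left.
1 day into May 1910 → May 1, 1910.
Subtracting 600 days from May 1, 1910:
Going back 1 day from May 1, 1910 reaches the end of the previous month; 600 − 1 = 599 left.
April 1910 has 30 days: 599 − 30 = 569 left.
March 1910 has 31 days: 569 − 31 = 538 left.
February 1910 has 28 days (1910 is not a leap year): 538 − 28 = 510 left.
January 1910 has 31 days: 510 − 31 = 479 left.
December 1909 has 31 days: 479 − 31 = 448 left.
November 1909 has 30 days: 448 − 30 = 418 left.
October 1909 has 31 days: 418 − 31 = 387 left.
September 1909 has 30 days: 387 − 30 = 357 left.
August 1909 has 31 days: 357 − 31 = 326 left.
July 1909 has 31 days: 326 − 31 = 295 left.
June 1909 has 30 days: 295 − 30 = 265 left.
May 1909 has 31 days: 265 − 31 = 234 left.
April 1909 has 30 days: 234 − 30 = 204 left.
March 1909 has 31 days: 204 − 31 = 173 left.
February 1909 has 28 days (1909 is not a leap year): 173 − 28 = 145 left.
January 1909 has 31 days: 145 − 31 = 114 left.
December 1908 has 31 days: 114 − 31 = 83 left.
November 1908 has 30 days: 83 − 30 = 53 left.
October 1908 has 31 days: 53 − 31 = 22 left.
September 1908 has 30 days; 30 − 22 = 8 → September 8, 1908.
Counting forward 149 days from September 8, 1908:
September has 30 days, so 30 − 8 = 22 days remain after September 8, 1908; 149 − 22 = 127 left.
October 1908 has 31 days: 127 − 31 = 96 left.
November 1908 has 30 days: 96 − 30 = 66 left.
December 1908 has 31 days: 66 − 31 = 35 left.
January 1909 has 31 days: 35 − 31 = 4 left.
4 days into February 1909 → February 4, 1909.
Adding 1 month from February 4, 1909:
month 2 + 1 = 3 → March 1909.
Day 4 is valid in March, giving March 4, 1909.

March 4, 1909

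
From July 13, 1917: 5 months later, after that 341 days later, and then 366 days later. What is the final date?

Counting forward 5 months from July 13, 1917:
month 7 + 5 = 12 → December 1917.
Day 13 is valid in December, giving December 13, 1917.
Counting forward 341 days from December 13, 1917:
December has 31 days, so 31 − 13 = 18 days remain after December 13, 1917; 341 − 18 = 323 left.
January 1918 has 31 days: 323 − 31 = 292 left.
February 1918 has 28 days (1918 is not a leap year): 292 − 28 = 264 left.
March 1918 has 31 days: 264 − 31 = 233 left.
April 1918 has 30 days: 233 − 30 = 203 left.
May 1918 has 31 days: 203 − 31 = 172 left.
June 1918 has 30 days: 172 − 30 = 142 left.
July 1918 has 31 days: 142 − 31 = 111 left.
August 1918 has 31 days: 111 − 31 = 80 left.
September 1918 has 30 days: 80 − 30 = 50 left.
October 1918 has 31 days: 50 − 31 = 19 left.
19 days into November 1918 → November 19, 1918.
Adding 366 days from November 19, 1918:
November has 30 days, so 30 − 19 = 11 days remain after November 19, 1918; 366 − 11 = 355 left.
December 1918 has 31 days: 355 − 31 = 324 left.
January 1919 has 31 days: 324 − 31 = 293 left.
February 1919 has 28 days (1919 is not a leap year): 293 − 28 = 265 left.
March 1919 has 31 days: 265 − 31 = 234 left.
April 1919 has 30 days: 234 − 30 = 204 left.
May 1919 has 31 days: 204 − 31 = 173 left.
June 1919 has 30 days: 173 − 30 = 143 left.
July 1919 has 31 days: 143 − 31 = 112 left.
August 1919 has 31 days: 112 − 31 = 81 left.
September 1919 has 30 days: 81 − 30 = 51 left.
October 1919 has 31 days: 51 − 31 = 20 left.
20 days into November 1919 → November 20, 1919.

November 20, 1919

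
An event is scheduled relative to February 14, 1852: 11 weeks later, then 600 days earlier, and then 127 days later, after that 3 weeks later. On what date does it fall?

February 4, 1851

Counting forward 11 weeks (= 77 days) from February 14, 1852:
February has 29 days, so 29 − 14 = 15 days remain after February 14, 1852; 77 − 15 = 62 left.
March 1852 has 31 days: 62 − 31 = 31 left.
April 1852 has 30 days: 31 − 30 = 1 left.
1 day into May 1852 → May 1, 1852.
Subtracting 600 days from May 1, 1852:
Going back 1 day from May 1, 1852 reaches the end of the previous month; 600 − 1 = 599 left.
April 1852 has 30 days: 599 − 30 = 569 left.
March 1852 has 31 days: 569 − 31 = 538 left.
February 1852 has 29 days (1852 is a leap year): 538 − 29 = 509 left.
January 1852 has 31 days: 509 − 31 = 478 left.
December 1851 has 31 days: 478 − 31 = 447 left.
November 1851 has 30 days: 447 − 30 = 417 left.
October 1851 has 31 days: 417 − 31 = 386 left.
September 1851 has 30 days: 386 − 30 = 356 left.
August 1851 has 31 days: 356 − 31 = 325 left.
July 1851 has 31 days: 325 − 31 = 294 left.
June 1851 has 30 days: 294 − 30 = 264 left.
May 1851 has 31 days: 264 − 31 = 233 left.
April 1851 has 30 days: 233 − 30 = 203 left.
March 1851 has 31 days: 203 − 31 = 172 left.
February 1851 has 28 days (1851 is not a leap year): 172 − 28 = 144 left.
January 1851 has 31 days: 144 − 31 = 113 left.
December 1850 has 31 days: 113 − 31 = 82 left.
November 1850 has 30 days: 82 − 30 = 52 left.
October 1850 has 31 days: 52 − 31 = 21 left.
September 1850 has 30 days; 30 − 21 = 9 → September 9, 1850.
Advancing 127 days from September 9, 1850:
September has 30 days, so 30 − 9 = 21 days remain after September 9, 1850; 127 − 21 = 106 left.
October 1850 has 31 days: 106 − 31 = 75 left.
November 1850 has 30 days: 75 − 30 = 45 left.
December 1850 has 31 days: 45 − 31 = 14 left.
14 days into January 1851 → January 14, 1851.
Counting forward 3 weeks (= 21 days) from January 14, 1851:
January has 31 days, so 31 − 14 = 17 days remain after January 14, 1851; 21 − 17 = 4 left.
4 days into February 1851 → February 4, 1851.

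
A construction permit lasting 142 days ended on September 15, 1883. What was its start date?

April 26, 1883

Counting back 142 days from September 15, 1883.
Going back 15 days from September 15, 1883 reaches the end of the previous month; 142 − 15 = 127 left.
August 1883 has 31 days: 127 − 31 = 96 left.
July 1883 has 31 days: 96 − 31 = 65 left.
June 1883 has 30 days: 65 − 30 = 35 left.
May 1883 has 31 days: 35 − 31 = 4 left.
April 1883 has 30 days; 30 − 4 = 26 → April 26, 1883.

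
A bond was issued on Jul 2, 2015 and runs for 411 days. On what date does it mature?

August 16, 2016

Advancing 411 days from July 2, 2015.
July has 31 days, so 31 − 2 = 29 days remain after July 2, 2015; 411 − 29 = 382 left.
August 2015 has 31 days: 382 − 31 = 351 left.
September 2015 has 30 days: 351 − 30 = 321 left.
October 2015 has 31 days: 321 − 31 = 290 left.
November 2015 has 30 days: 290 − 30 = 260 left.
December 2015 has 31 days: 260 − 31 = 229 left.
January 2016 has 31 days: 229 − 31 = 198 left.
February 2016 has 29 days (2016 is a leap year): 198 − 29 = 169 left.
March 2016 has 31 days: 169 − 31 = 138 left.
April 2016 has 30 days: 138 − 30 = 108 left.
May 2016 has 31 days: 108 − 31 = 77 left.
June 2016 has 30 days: 77 − 30 = 47 left.
July 2016 has 31 days: 47 − 31 = 16 left.
16 days into August 2016 → August 16, 2016.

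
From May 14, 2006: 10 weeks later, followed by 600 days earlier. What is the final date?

Advancing 10 weeks (= 70 days) from May 14, 2006:
May has 31 days, so 31 − 14 = 17 days remain after May 14, 2006; 70 − 17 = 53 left.
June 2006 has 30 days: 53 − 30 = 23 left.
23 days into July 2006 → July 23, 2006.
Going back 600 days from July 23, 2006:
Going back 23 days from July 23, 2006 reaches the end of the previous month; 600 − 23 = 577 left.
June 2006 has 30 days: 577 − 30 = 547 left.
May 2006 has 31 days: 547 − 31 = 516 left.
April 2006 has 30 days: 516 − 30 = 486 left.
March 2006 has 31 days: 486 − 31 = 455 left.
February 2006 has 28 days (2006 is not a leap year): 455 − 28 = 427 left.
January 2006 has 31 days: 427 − 31 = 396 left.
December 2005 has 31 days: 396 − 31 = 365 left.
November 2005 has 30 days: 365 − 30 = 335 left.
October 2005 has 31 days: 335 − 31 = 304 left.
September 2005 has 30 days: 304 − 30 = 274 left.
August 2005 has 31 days: 274 − 31 = 243 left.
July 2005 has 31 days: 243 − 31 = 212 left.
June 2005 has 30 days: 212 − 30 = 182 left.
May 2005 has 31 days: 182 − 31 = 151 left.
April 2005 has 30 days: 151 − 30 = 121 left.
March 2005 has 31 days: 121 − 31 = 90 left.
February 2005 has 28 days (2005 is not a leap year): 90 − 28 = 62 left.
January 2005 has 31 days: 62 − 31 = 31 left.
December 2004 has 31 days: 31 − 31 = 0 left.
November 2004 has 30 days; 30 − 0 = 30 → November 30, 2004.

November 30, 2004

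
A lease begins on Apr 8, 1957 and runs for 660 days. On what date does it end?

Adding 660 days from April 8, 1957.
April has 30 days, so 30 − 8 = 22 days remain after April 8, 1957; 660 − 22 = 638 left.
May 1957 has 31 days: 638 − 31 = 607 left.
June 1957 has 30 days: 607 − 30 = 577 left.
July 1957 has 31 days: 577 − 31 = 546 left.
August 1957 has 31 days: 546 − 31 = 515 left.
September 1957 has 30 days: 515 − 30 = 485 left.
October 1957 has 31 days: 485 − 31 = 454 left.
November 1957 has 30 days: 454 − 30 = 424 left.
December 1957 has 31 days: 424 − 31 = 393 left.
January 1958 has 31 days: 393 − 31 = 362 left.
February 1958 has 28 days (1958 is not a leap year): 362 − 28 = 334 left.
March 1958 has 31 days: 334 − 31 = 303 left.
April 1958 has 30 days: 303 − 30 = 273 left.
May 1958 has 31 days: 273 − 31 = 242 left.
June 1958 has 30 days: 242 − 30 = 212 left.
July 1958 has 31 days: 212 − 31 = 181 left.
August 1958 has 31 days: 181 − 31 = 150 left.
September 1958 has 30 days: 150 − 30 = 120 left.
October 1958 has 31 days: 120 − 31 = 89 left.
November 1958 has 30 days: 89 − 30 = 59 left.
December 1958 has 31 days: 59 − 31 = 28 left.
28 days into January 1959 → January 28, 1959.

January 28, 1959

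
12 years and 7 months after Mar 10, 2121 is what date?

Adding 12 years and 7 months from March 10, 2121.
+12 years → 2133; month 3 + 7 = 10 → October 2133.
Day 10 is valid in October, giving October 10, 2133.

October 10, 2133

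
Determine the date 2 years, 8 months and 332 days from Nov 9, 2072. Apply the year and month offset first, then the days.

Counting forward 2 years, 8 months and 332 days from November 9, 2072: first the month/year part, then the days.
+2 years → 2074; month 11 + 8 = 19, which is month 7 of year 2075 → July 2075.
Day 9 is valid in July, giving July 9, 2075.
Now add 332 days from July 9, 2075.
July has 31 days, so 31 − 9 = 22 days remain after July 9, 2075; 332 − 22 = 310 left.
August 2075 has 31 days: 310 − 31 = 279 left.
September 2075 has 30 days: 279 − 30 = 249 left.
October 2075 has 31 days: 249 − 31 = 218 left.
November 2075 has 30 days: 218 − 30 = 188 left.
December 2075 has 31 days: 188 − 31 = 157 left.
January 2076 has 31 days: 157 − 31 = 126 left.
February 2076 has 29 days (2076 is a leap year): 126 − 29 = 97 left.
March 2076 has 31 days: 97 − 31 = 66 left.
April 2076 has 30 days: 66 − 30 = 36 left.
May 2076 has 31 days: 36 − 31 = 5 left.
5 days into June 2076 → June 5, 2076.

June 5, 2076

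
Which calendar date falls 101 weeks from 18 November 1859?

Counting forward 101 weeks = 707 days from November 18, 1859.
November has 30 days, so 30 − 18 = 12 days remain after November 18, 1859; 707 − 12 = 695 left.
December 1859 has 31 days: 695 − 31 = 664 left.
January 1860 has 31 days: 664 − 31 = 633 left.
February 1860 has 29 days (1860 is a leap year): 633 − 29 = 604 left.
March 1860 has 31 days: 604 − 31 = 573 left.
April 1860 has 30 days: 573 − 30 = 543 left.
May 1860 has 31 days: 543 − 31 = 512 left.
June 1860 has 30 days: 512 − 30 = 482 left.
July 1860 has 31 days: 482 − 31 = 451 left.
August 1860 has 31 days: 451 − 31 = 420 left.
September 1860 has 30 days: 420 − 30 = 390 left.
October 1860 has 31 days: 390 − 31 = 359 left.
November 1860 has 30 days: 359 − 30 = 329 left.
December 1860 has 31 days: 329 − 31 = 298 left.
January 1861 has 31 days: 298 − 31 = 267 left.
February 1861 has 28 days (1861 is not a leap year): 267 − 28 = 239 left.
March 1861 has 31 days: 239 − 31 = 208 left.
April 1861 has 30 days: 208 − 30 = 178 left.
May 1861 has 31 days: 178 − 31 = 147 left.
June 1861 has 30 days: 147 − 30 = 117 left.
July 1861 has 31 days: 117 − 31 = 86 left.
August 1861 has 31 days: 86 − 31 = 55 left.
September 1861 has 30 days: 55 − 30 = 25 left.
25 days into October 1861 → October 25, 1861.

October 25, 1861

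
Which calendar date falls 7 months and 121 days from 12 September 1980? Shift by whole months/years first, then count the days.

August 11, 1981

Counting forward 7 months and 121 days from September 12, 1980: first the month/year part, then the days.
month 9 + 7 = 16, which is month 4 of year 1981 → April 1981.
Day 12 is valid in April, giving April 12, 1981.
Now add 121 days from April 12, 1981.
April has 30 days, so 30 − 12 = 18 days remain after April 12, 1981; 121 − 18 = 103 left.
May 1981 has 31 days: 103 − 31 = 72 left.
June 1981 has 30 days: 72 − 30 = 42 left.
July 1981 has 31 days: 42 − 31 = 11 left.
11 days into August 1981 → August 11, 1981.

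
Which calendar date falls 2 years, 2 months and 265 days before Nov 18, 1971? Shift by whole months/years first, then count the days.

December 27, 1968

Subtracting 2 years, 2 months and 265 days from November 18, 1971: first the month/year part, then the days.
-2 years → 1969; month 11 − 2 = 9 → September 1969.
Day 18 is valid in September, giving September 18, 1969.
Now subtract 265 days from September 18, 1969.
Going back 18 days from September 18, 1969 reaches the end of the previous month; 265 − 18 = 247 left.
August 1969 has 31 days: 247 − 31 = 216 left.
July 1969 has 31 days: 216 − 31 = 185 left.
June 1969 has 30 days: 185 − 30 = 155 left.
May 1969 has 31 days: 155 − 31 = 124 left.
April 1969 has 30 days: 124 − 30 = 94 left.
March 1969 has 31 days: 94 − 31 = 63 left.
February 1969 has 28 days (1969 is not a leap year): 63 − 28 = 35 left.
January 1969 has 31 days: 35 − 31 = 4 left.
December 1968 has 31 days; 31 − 4 = 27 → December 27, 1968.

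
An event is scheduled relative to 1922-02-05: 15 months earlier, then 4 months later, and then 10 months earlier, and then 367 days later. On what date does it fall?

May 7, 1921

Counting back 15 months from February 5, 1922:
month 2 − 15 = -13, which is month 11 of year 1920 → November 1920.
Day 5 is valid in November, giving November 5, 1920.
Counting forward 4 months from November 5, 1920:
month 11 + 4 = 15, which is month 3 of year 1921 → March 1921.
Day 5 is valid in March, giving March 5, 1921.
Going back 10 months from March 5, 1921:
month 3 − 10 = -7, which is month 5 of year 1920 → May 1920.
Day 5 is valid in May, giving May 5, 1920.
Counting forward 367 days from May 5, 1920:
May has 31 days, so 31 − 5 = 26 days remain after May 5, 1920; 367 − 26 = 341 left.
June 1920 has 30 days: 341 − 30 = 311 left.
July 1920 has 31 days: 311 − 31 = 280 left.
August 1920 has 31 days: 280 − 31 = 249 left.
September 1920 has 30 days: 249 − 30 = 219 left.
October 1920 has 31 days: 219 − 31 = 188 left.
November 1920 has 30 days: 188 − 30 = 158 left.
December 1920 has 31 days: 158 − 31 = 127 left.
January 1921 has 31 days: 127 − 31 = 96 left.
February 1921 has 28 days (1921 is not a leap year): 96 − 28 = 68 left.
March 1921 has 31 days: 68 − 31 = 37 left.
April 1921 has 30 days: 37 − 30 = 7 left.
7 days into May 1921 → May 7, 1921.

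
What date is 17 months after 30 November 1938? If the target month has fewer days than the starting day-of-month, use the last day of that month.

April 30, 1940

Advancing 17 months from November 30, 1938.
month 11 + 17 = 28, which is month 4 of year 1940 → April 1940.
Day 30 is valid in April, giving April 30, 1940.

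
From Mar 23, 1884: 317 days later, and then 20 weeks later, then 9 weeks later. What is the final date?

August 25, 1885

Adding 317 days from March 23, 1884:
March has 31 days, so 31 − 23 = 8 days remain after March 23, 1884; 317 − 8 = 309 left.
April 1884 has 30 days: 309 − 30 = 279 left.
May 1884 has 31 days: 279 − 31 = 248 left.
June 1884 has 30 days: 248 − 30 = 218 left.
July 1884 has 31 days: 218 − 31 = 187 left.
August 1884 has 31 days: 187 − 31 = 156 left.
September 1884 has 30 days: 156 − 30 = 126 left.
October 1884 has 31 days: 126 − 31 = 95 left.
November 1884 has 30 days: 95 − 30 = 65 left.
December 1884 has 31 days: 65 − 31 = 34 left.
January 1885 has 31 days: 34 − 31 = 3 left.
3 days into February 1885 → February 3, 1885.
Advancing 20 weeks (= 140 days) from February 3, 1885:
February has 28 days, so 28 − 3 = 25 days remain after February 3, 1885; 140 − 25 = 115 left.
March 1885 has 31 days: 115 − 31 = 84 left.
April 1885 has 30 days: 84 − 30 = 54 left.
May 1885 has 31 days: 54 − 31 = 23 left.
23 days into June 1885 → June 23, 1885.
Advancing 9 weeks (= 63 days) from June 23, 1885:
June has 30 days, so 30 − 23 = 7 days remain after June 23, 1885; 63 − 7 = 56 left.
July 1885 has 31 days: 56 − 31 = 25 left.
25 days into August 1885 → August 25, 1885.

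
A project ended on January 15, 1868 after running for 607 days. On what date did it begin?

May 18, 1866

Going back 607 days from January 15, 1868.
Going back 15 days from January 15, 1868 reaches the end of the previous month; 607 − 15 = 592 left.
December 1867 has 31 days: 592 − 31 = 561 left.
November 1867 has 30 days: 561 − 30 = 531 left.
October 1867 has 31 days: 531 − 31 = 500 left.
September 1867 has 30 days: 500 − 30 = 470 left.
August 1867 has 31 days: 470 − 31 = 439 left.
July 1867 has 31 days: 439 − 31 = 408 left.
June 1867 has 30 days: 408 − 30 = 378 left.
May 1867 has 31 days: 378 − 31 = 347 left.
April 1867 has 30 days: 347 − 30 = 317 left.
March 1867 has 31 days: 317 − 31 = 286 left.
February 1867 has 28 days (1867 is not a leap year): 286 − 28 = 258 left.
January 1867 has 31 days: 258 − 31 = 227 left.
December 1866 has 31 days: 227 − 31 = 196 left.
November 1866 has 30 days: 196 − 30 = 166 left.
October 1866 has 31 days: 166 − 31 = 135 left.
September 1866 has 30 days: 135 − 30 = 105 left.
August 1866 has 31 days: 105 − 31 = 74 left.
July 1866 has 31 days: 74 − 31 = 43 left.
June 1866 has 30 days: 43 − 30 = 13 left.
May 1866 has 31 days; 31 − 13 = 18 → May 18, 1866.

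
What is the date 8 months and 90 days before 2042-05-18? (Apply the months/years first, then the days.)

June 20, 2041

Subtracting 8 months and 90 days from May 18, 2042: first the month/year part, then the days.
month 5 − 8 = -3, which is month 9 of year 2041 → September 2041.
Day 18 is valid in September, giving September 18, 2041.
Now subtract 90 days from September 18, 2041.
Going back 18 days from September 18, 2041 reaches the end of the previous month; 90 − 18 = 72 left.
August 2041 has 31 days: 72 − 31 = 41 left.
July 2041 has 31 days: 41 − 31 = 10 left.
June 2041 has 30 days; 30 − 10 = 20 → June 20, 2041.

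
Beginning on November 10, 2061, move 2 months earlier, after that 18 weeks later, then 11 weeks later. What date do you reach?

April 1, 2062

Counting back 2 months from November 10, 2061:
month 11 − 2 = 9 → September 2061.
Day 10 is valid in September, giving September 10, 2061.
Counting forward 18 weeks (= 126 days) from September 10, 2061:
September has 30 days, so 30 − 10 = 20 days remain after September 10, 2061; 126 − 20 = 106 left.
October 2061 has 31 days: 106 − 31 = 75 left.
November 2061 has 30 days: 75 − 30 = 45 left.
December 2061 has 31 days: 45 − 31 = 14 left.
14 days into January 2062 → January 14, 2062.
Counting forward 11 weeks (= 77 days) from January 14, 2062:
January has 31 days, so 31 − 14 = 17 days remain after January 14, 2062; 77 − 17 = 60 left.
February 2062 has 28 days (2062 is not a leap year): 60 − 28 = 32 left.
March 2062 has 31 days: 32 − 31 = 1 left.
1 day into April 2062 → April 1, 2062.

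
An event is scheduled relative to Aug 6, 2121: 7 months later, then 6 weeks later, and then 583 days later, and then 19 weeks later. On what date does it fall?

Adding 7 months from August 6, 2121:
month 8 + 7 = 15, which is month 3 of year 2122 → March 2122.
Day 6 is valid in March, giving March 6, 2122.
Advancing 6 weeks (= 42 days) from March 6, 2122:
March has 31 days, so 31 − 6 = 25 days remain after March 6, 2122; 42 − 25 = 17 left.
17 days into April 2122 → April 17, 2122.
Advancing 583 days from April 17, 2122:
April has 30 days, so 30 − 17 = 13 days remain after April 17, 2122; 583 − 13 = 570 left.
May 2122 has 31 days: 570 − 31 = 539 left.
June 2122 has 30 days: 539 − 30 = 509 left.
July 2122 has 31 days: 509 − 31 = 478 left.
August 2122 has 31 days: 478 − 31 = 447 left.
September 2122 has 30 days: 447 − 30 = 417 left.
October 2122 has 31 days: 417 − 31 = 386 left.
November 2122 has 30 days: 386 − 30 = 356 left.
December 2122 has 31 days: 356 − 31 = 325 left.
January 2123 has 31 days: 325 − 31 = 294 left.
February 2123 has 28 days (2123 is not a leap year): 294 − 28 = 266 left.
March 2123 has 31 days: 266 − 31 = 235 left.
April 2123 has 30 days: 235 − 30 = 205 left.
May 2123 has 31 days: 205 − 31 = 174 left.
June 2123 has 30 days: 174 − 30 = 144 left.
July 2123 has 31 days: 144 − 31 = 113 left.
August 2123 has 31 days: 113 − 31 = 82 left.
September 2123 has 30 days: 82 − 30 = 52 left.
October 2123 has 31 days: 52 − 31 = 21 left.
21 days into November 2123 → November 21, 2123.
Counting forward 19 weeks (= 133 days) from November 21, 2123:
November has 30 days, so 30 − 21 = 9 days remain after November 21, 2123; 133 − 9 = 124 left.
December 2123 has 31 days: 124 − 31 = 93 left.
January 2124 has 31 days: 93 − 31 = 62 left.
February 2124 has 29 days (2124 is a leap year): 62 − 29 = 33 left.
March 2124 has 31 days: 33 − 31 = 2 left.
2 days into April 2124 → April 2, 2124.

April 2, 2124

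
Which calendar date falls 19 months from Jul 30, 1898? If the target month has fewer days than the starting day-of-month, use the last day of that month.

February 28, 1900

Counting forward 19 months from July 30, 1898.
month 7 + 19 = 26, which is month 2 of year 1900 → February 1900.
February 1900 has only 28 days (1900 is not a leap year (divisible by 100 but not 400) — relevant if February), and the start was day 30, so the date clamps to February 28, 1900.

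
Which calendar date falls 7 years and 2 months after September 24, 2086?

November 24, 2093

Adding 7 years and 2 months from September 24, 2086.
+7 years → 2093; month 9 + 2 = 11 → November 2093.
Day 24 is valid in November, giving November 24, 2093.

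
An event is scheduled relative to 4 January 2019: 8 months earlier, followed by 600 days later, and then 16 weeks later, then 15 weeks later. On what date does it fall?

July 29, 2020

Going back 8 months from January 4, 2019:
month 1 − 8 = -7, which is month 5 of year 2018 → May 2018.
Day 4 is valid in May, giving May 4, 2018.
Advancing 600 days from May 4, 2018:
May has 31 days, so 31 − 4 = 27 days remain after May 4, 2018; 600 − 27 = 573 left.
June 2018 has 30 days: 573 − 30 = 543 left.
July 2018 has 31 days: 543 − 31 = 512 left.
August 2018 has 31 days: 512 − 31 = 481 left.
September 2018 has 30 days: 481 − 30 = 451 left.
October 2018 has 31 days: 451 − 31 = 420 left.
November 2018 has 30 days: 420 − 30 = 390 left.
December 2018 has 31 days: 390 − 31 = 359 left.
January 2019 has 31 days: 359 − 31 = 328 left.
February 2019 has 28 days (2019 is not a leap year): 328 − 28 = 300 left.
March 2019 has 31 days: 300 − 31 = 269 left.
April 2019 has 30 days: 269 − 30 = 239 left.
May 2019 has 31 days: 239 − 31 = 208 left.
June 2019 has 30 days: 208 − 30 = 178 left.
July 2019 has 31 days: 178 − 31 = 147 left.
August 2019 has 31 days: 147 − 31 = 116 left.
September 2019 has 30 days: 116 − 30 = 86 left.
October 2019 has 31 days: 86 − 31 = 55 left.
November 2019 has 30 days: 55 − 30 = 25 left.
25 days into December 2019 → December 25, 2019.
Counting forward 16 weeks (= 112 days) from December 25, 2019:
December has 31 days, so 31 − 25 = 6 days remain after December 25, 2019; 112 − 6 = 106 left.
January 2020 has 31 days: 106 − 31 = 75 left.
February 2020 has 29 days (2020 is a leap year): 75 − 29 = 46 left.
March 2020 has 31 days: 46 − 31 = 15 left.
15 days into April 2020 → April 15, 2020.
Adding 15 weeks (= 105 days) from April 15, 2020:
April has 30 days, so 30 − 15 = 15 days remain after April 15, 2020; 105 − 15 = 90 left.
May 2020 has 31 days: 90 − 31 = 59 left.
June 2020 has 30 days: 59 − 30 = 29 left.
29 days into July 2020 → July 29, 2020.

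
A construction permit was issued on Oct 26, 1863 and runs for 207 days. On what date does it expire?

Counting forward 207 days from October 26, 1863.
October has 31 days, so 31 − 26 = 5 days remain after October 26, 1863; 207 − 5 = 202 left.
November 1863 has 30 days: 202 − 30 = 172 left.
December 1863 has 31 days: 172 − 31 = 141 left.
January 1864 has 31 days: 141 − 31 = 110 left.
February 1864 has 29 days (1864 is a leap year): 110 − 29 = 81 left.
March 1864 has 31 days: 81 − 31 = 50 left.
April 1864 has 30 days: 50 − 30 = 20 left.
20 days into May 1864 → May 20, 1864.

May 20, 1864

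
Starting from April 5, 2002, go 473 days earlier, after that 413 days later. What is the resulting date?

Subtracting 473 days from April 5, 2002:
Going back 5 days from April 5, 2002 reaches the end of the previous month; 473 − 5 = 468 left.
March 2002 has 31 days: 468 − 31 = 437 left.
February 2002 has 28 days (2002 is not a leap year): 437 − 28 = 409 left.
January 2002 has 31 days: 409 − 31 = 378 left.
December 2001 has 31 days: 378 − 31 = 347 left.
November 2001 has 30 days: 347 − 30 = 317 left.
October 2001 has 31 days: 317 − 31 = 286 left.
September 2001 has 30 days: 286 − 30 = 256 left.
August 2001 has 31 days: 256 − 31 = 225 left.
July 2001 has 31 days: 225 − 31 = 194 left.
June 2001 has 30 days: 194 − 30 = 164 left.
May 2001 has 31 days: 164 − 31 = 133 left.
April 2001 has 30 days: 133 − 30 = 103 left.
March 2001 has 31 days: 103 − 31 = 72 left.
February 2001 has 28 days (2001 is not a leap year): 72 − 28 = 44 left.
January 2001 has 31 days: 44 − 31 = 13 left.
December 2000 has 31 days; 31 − 13 = 18 → December 18, 2000.
Advancing 413 days from December 18, 2000:
December has 31 days, so 31 − 18 = 13 days remain after December 18, 2000; 413 − 13 = 400 left.
January 2001 has 31 days: 400 − 31 = 369 left.
February 2001 has 28 days (2001 is not a leap year): 369 − 28 = 341 left.
March 2001 has 31 days: 341 − 31 = 310 left.
April 2001 has 30 days: 310 − 30 = 280 left.
May 2001 has 31 days: 280 − 31 = 249 left.
June 2001 has 30 days: 249 − 30 = 219 left.
July 2001 has 31 days: 219 − 31 = 188 left.
August 2001 has 31 days: 188 − 31 = 157 left.
September 2001 has 30 days: 157 − 30 = 127 left.
October 2001 has 31 days: 127 − 31 = 96 left.
November 2001 has 30 days: 96 − 30 = 66 left.
December 2001 has 31 days: 66 − 31 = 35 left.
January 2002 has 31 days: 35 − 31 = 4 left.
4 days into February 2002 → February 4, 2002.

February 4, 2002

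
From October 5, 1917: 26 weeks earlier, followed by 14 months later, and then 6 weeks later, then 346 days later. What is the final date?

Going back 26 weeks (= 182 days) from October 5, 1917:
Going back 5 days from October 5, 1917 reaches the end of the previous month; 182 − 5 = 177 left.
September 1917 has 30 days: 177 − 30 = 147 left.
August 1917 has 31 days: 147 − 31 = 116 left.
July 1917 has 31 days: 116 − 31 = 85 left.
June 1917 has 30 days: 85 − 30 = 55 left.
May 1917 has 31 days: 55 − 31 = 24 left.
April 1917 has 30 days; 30 − 24 = 6 → April 6, 1917.
Counting forward 14 months from April 6, 1917:
month 4 + 14 = 18, which is month 6 of year 1918 → June 1918.
Day 6 is valid in June, giving June 6, 1918.
Adding 6 weeks (= 42 days) from June 6, 1918:
June has 30 days, so 30 − 6 = 24 days remain after June 6, 1918; 42 − 24 = 18 left.
18 days into July 1918 → July 18, 1918.
Advancing 346 days from July 18, 1918:
July has 31 days, so 31 − 18 = 13 days remain after July 18, 1918; 346 − 13 = 333 left.
August 1918 has 31 days: 333 − 31 = 302 left.
September 1918 has 30 days: 302 − 30 = 272 left.
October 1918 has 31 days: 272 − 31 = 241 left.
November 1918 has 30 days: 241 − 30 = 211 left.
December 1918 has 31 days: 211 − 31 = 180 left.
January 1919 has 31 days: 180 − 31 = 149 left.
February 1919 has 28 days (1919 is not a leap year): 149 − 28 = 121 left.
March 1919 has 31 days: 121 − 31 = 90 left.
April 1919 has 30 days: 90 − 30 = 60 left.
May 1919 has 31 days: 60 − 31 = 29 left.
29 days into June 1919 → June 29, 1919.

June 29, 1919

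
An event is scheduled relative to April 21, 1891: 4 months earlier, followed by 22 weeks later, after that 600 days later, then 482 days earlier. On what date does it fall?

September 19, 1891

Subtracting 4 months from April 21, 1891:
month 4 − 4 = 0, which is month 12 of year 1890 → December 1890.
Day 21 is valid in December, giving December 21, 1890.
Adding 22 weeks (= 154 days) from December 21, 1890:
December has 31 days, so 31 − 21 = 10 days remain after December 21, 1890; 154 − 10 = 144 left.
January 1891 has 31 days: 144 − 31 = 113 left.
February 1891 has 28 days (1891 is not a leap year): 113 − 28 = 85 left.
March 1891 has 31 days: 85 − 31 = 54 left.
April 1891 has 30 days: 54 − 30 = 24 left.
24 days into May 1891 → May 24, 1891.
Advancing 600 days from May 24, 1891:
May has 31 days, so 31 − 24 = 7 days remain after May 24, 1891; 600 − 7 = 593 left.
June 1891 has 30 days: 593 − 30 = 563 left.
July 1891 has 31 days: 563 − 31 = 532 left.
August 1891 has 31 days: 532 − 31 = 501 left.
September 1891 has 30 days: 501 − 30 = 471 left.
October 1891 has 31 days: 471 − 31 = 440 left.
November 1891 has 30 days: 440 − 30 = 410 left.
December 1891 has 31 days: 410 − 31 = 379 left.
January 1892 has 31 days: 379 − 31 = 348 left.
February 1892 has 29 days (1892 is a leap year): 348 − 29 = 319 left.
March 1892 has 31 days: 319 − 31 = 288 left.
April 1892 has 30 days: 288 − 30 = 258 left.
May 1892 has 31 days: 258 − 31 = 227 left.
June 1892 has 30 days: 227 − 30 = 197 left.
July 1892 has 31 days: 197 − 31 = 166 left.
August 1892 has 31 days: 166 − 31 = 135 left.
September 1892 has 30 days: 135 − 30 = 105 left.
October 1892 has 31 days: 105 − 31 = 74 left.
November 1892 has 30 days: 74 − 30 = 44 left.
December 1892 has 31 days: 44 − 31 = 13 left.
13 days into January 1893 → January 13, 1893.
Going back 482 days from January 13, 1893:
Going back 13 days from January 13, 1893 reaches the end of the previous month; 482 − 13 = 469 left.
December 1892 has 31 days: 469 − 31 = 438 left.
November 1892 has 30 days: 438 − 30 = 408 left.
October 1892 has 31 days: 408 − 31 = 377 left.
September 1892 has 30 days: 377 − 30 = 347 left.
August 1892 has 31 days: 347 − 31 = 316 left.
July 1892 has 31 days: 316 − 31 = 285 left.
June 1892 has 30 days: 285 − 30 = 255 left.
May 1892 has 31 days: 255 − 31 = 224 left.
April 1892 has 30 days: 224 − 30 = 194 left.
March 1892 has 31 days: 194 − 31 = 163 left.
February 1892 has 29 days (1892 is a leap year): 163 − 29 = 134 left.
January 1892 has 31 days: 134 − 31 = 103 left.
December 1891 has 31 days: 103 − 31 = 72 left.
November 1891 has 30 days: 72 − 30 = 42 left.
October 1891 has 31 days: 42 − 31 = 11 left.
September 1891 has 30 days; 30 − 11 = 19 → September 19, 1891.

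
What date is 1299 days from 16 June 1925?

January 5, 1929

Counting forward 1299 days from June 16, 1925.
June has 30 days, so 30 − 16 = 14 days remain after June 16, 1925; 1299 − 14 = 1285 left.
July 1925 has 31 days: 1285 − 31 = 1254 left.
August 1925 has 31 days: 1254 − 31 = 1223 left.
September 1925 has 30 days: 1223 − 30 = 1193 left.
October 1925 has 31 days: 1193 − 31 = 1162 left.
November 1925 has 30 days: 1162 − 30 = 1132 left.
December 1925 has 31 days: 1132 − 31 = 1101 left.
January 1926 has 31 days: 1101 − 31 = 1070 left.
February 1926 has 28 days (1926 is not a leap year): 1070 − 28 = 1042 left.
March 1926 has 31 days: 1042 − 31 = 1011 left.
April 1926 has 30 days: 1011 − 30 = 981 left.
May 1926 has 31 days: 981 − 31 = 950 left.
June 1926 has 30 days: 950 − 30 = 920 left.
July 1926 has 31 days: 920 − 31 = 889 left.
August 1926 has 31 days: 889 − 31 = 858 left.
September 1926 has 30 days: 858 − 30 = 828 left.
October 1926 has 31 days: 828 − 31 = 797 left.
November 1926 has 30 days: 797 − 30 = 767 left.
December 1926 has 31 days: 767 − 31 = 736 left.
January 1927 has 31 days: 736 − 31 = 705 left.
February 1927 has 28 days (1927 is not a leap year): 705 − 28 = 677 left.
March 1927 has 31 days: 677 − 31 = 646 left.
April 1927 has 30 days: 646 − 30 = 616 left.
May 1927 has 31 days: 616 − 31 = 585 left.
June 1927 has 30 days: 585 − 30 = 555 left.
July 1927 has 31 days: 555 − 31 = 524 left.
August 1927 has 31 days: 524 − 31 = 493 left.
September 1927 has 30 days: 493 − 30 = 463 left.
October 1927 has 31 days: 463 − 31 = 432 left.
November 1927 has 30 days: 432 − 30 = 402 left.
December 1927 has 31 days: 402 − 31 = 371 left.
January 1928 has 31 days: 371 − 31 = 340 left.
February 1928 has 29 days (1928 is a leap year): 340 − 29 = 311 left.
March 1928 has 31 days: 311 − 31 = 280 left.
April 1928 has 30 days: 280 − 30 = 250 left.
May 1928 has 31 days: 250 − 31 = 219 left.
June 1928 has 30 days: 219 − 30 = 189 left.
July 1928 has 31 days: 189 − 31 = 158 left.
August 1928 has 31 days: 158 − 31 = 127 left.
September 1928 has 30 days: 127 − 30 = 97 left.
October 1928 has 31 days: 97 − 31 = 66 left.
November 1928 has 30 days: 66 − 30 = 36 left.
December 1928 has 31 days: 36 − 31 = 5 left.
5 days into January 1929 → January 5, 1929.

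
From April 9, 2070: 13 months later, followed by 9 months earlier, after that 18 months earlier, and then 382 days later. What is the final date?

Advancing 13 months from April 9, 2070:
month 4 + 13 = 17, which is month 5 of year 2071 → May 2071.
Day 9 is valid in May, giving May 9, 2071.
Counting back 9 months from May 9, 2071:
month 5 − 9 = -4, which is month 8 of year 2070 → August 2070.
Day 9 is valid in August, giving August 9, 2070.
Subtracting 18 months from August 9, 2070:
month 8 − 18 = -10, which is month 2 of year 2069 → February 2069.
Day 9 is valid in February, giving February 9, 2069.
Advancing 382 days from February 9, 2069:
February has 28 days, so 28 − 9 = 19 days remain after February 9, 2069; 382 − 19 = 363 left.
March 2069 has 31 days: 363 − 31 = 332 left.
April 2069 has 30 days: 332 − 30 = 302 left.
May 2069 has 31 days: 302 − 31 = 271 left.
June 2069 has 30 days: 271 − 30 = 241 left.
July 2069 has 31 days: 241 − 31 = 210 left.
August 2069 has 31 days: 210 − 31 = 179 left.
September 2069 has 30 days: 179 − 30 = 149 left.
October 2069 has 31 days: 149 − 31 = 118 left.
November 2069 has 30 days: 118 − 30 = 88 left.
December 2069 has 31 days: 88 − 31 = 57 left.
January 2070 has 31 days: 57 − 31 = 26 left.
26 days into February 2070 → February 26, 2070.

February 26, 2070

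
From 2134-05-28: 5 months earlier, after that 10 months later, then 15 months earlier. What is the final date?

July 28, 2133

Going back 5 months from May 28, 2134:
month 5 − 5 = 0, which is month 12 of year 2133 → December 2133.
Day 28 is valid in December, giving December 28, 2133.
Counting forward 10 months from December 28, 2133:
month 12 + 10 = 22, which is month 10 of year 2134 → October 2134.
Day 28 is valid in October, giving October 28, 2134.
Going back 15 months from October 28, 2134:
month 10 − 15 = -5, which is month 7 of year 2133 → July 2133.
Day 28 is valid in July, giving July 28, 2133.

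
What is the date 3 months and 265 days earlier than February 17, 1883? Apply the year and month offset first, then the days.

Going back 3 months and 265 days from February 17, 1883: first the month/year part, then the days.
month 2 − 3 = -1, which is month 11 of year 1882 → November 1882.
Day 17 is valid in November, giving November 17, 1882.
Now subtract 265 days from November 17, 1882.
Going back 17 days from November 17, 1882 reaches the end of the previous month; 265 − 17 = 248 left.
October 1882 has 31 days: 248 − 31 = 217 left.
September 1882 has 30 days: 217 − 30 = 187 left.
August 1882 has 31 days: 187 − 31 = 156 left.
July 1882 has 31 days: 156 − 31 = 125 left.
June 1882 has 30 days: 125 − 30 = 95 left.
May 1882 has 31 days: 95 − 31 = 64 left.
April 1882 has 30 days: 64 − 30 = 34 left.
March 1882 has 31 days: 34 − 31 = 3 left.
February 1882 has 28 days; 28 − 3 = 25 → February 25, 1882.

February 25, 1882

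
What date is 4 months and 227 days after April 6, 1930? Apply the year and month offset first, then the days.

Advancing 4 months and 227 days from April 6, 1930: first the month/year part, then the days.
month 4 + 4 = 8 → August 1930.
Day 6 is valid in August, giving August 6, 1930.
Now add 227 days from August 6, 1930.
August has 31 days, so 31 − 6 = 25 days remain after August 6, 1930; 227 − 25 = 202 left.
September 1930 has 30 days: 202 − 30 = 172 left.
October 1930 has 31 days: 172 − 31 = 141 left.
November 1930 has 30 days: 141 − 30 = 111 left.
December 1930 has 31 days: 111 − 31 = 80 left.
January 1931 has 31 days: 80 − 31 = 49 left.
February 1931 has 28 days (1931 is not a leap year): 49 − 28 = 21 left.
21 days into March 1931 → March 21, 1931.

March 21, 1931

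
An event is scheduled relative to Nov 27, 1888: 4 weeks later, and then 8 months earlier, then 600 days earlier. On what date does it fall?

September 3, 1886

Counting forward 4 weeks (= 28 days) from November 27, 1888:
November has 30 days, so 30 − 27 = 3 days remain after November 27, 1888; 28 − 3 = 25 left.
25 days into December 1888 → December 25, 1888.
Subtracting 8 months from December 25, 1888:
month 12 − 8 = 4 → April 1888.
Day 25 is valid in April, giving April 25, 1888.
Subtracting 600 days from April 25, 1888:
Going back 25 days from April 25, 1888 reaches the end of the previous month; 600 − 25 = 575 left.
March 1888 has 31 days: 575 − 31 = 544 left.
February 1888 has 29 days (1888 is a leap year): 544 − 29 = 515 left.
January 1888 has 31 days: 515 − 31 = 484 left.
December 1887 has 31 days: 484 − 31 = 453 left.
November 1887 has 30 days: 453 − 30 = 423 left.
October 1887 has 31 days: 423 − 31 = 392 left.
September 1887 has 30 days: 392 − 30 = 362 left.
August 1887 has 31 days: 362 − 31 = 331 left.
July 1887 has 31 days: 331 − 31 = 300 left.
June 1887 has 30 days: 300 − 30 = 270 left.
May 1887 has 31 days: 270 − 31 = 239 left.
April 1887 has 30 days: 239 − 30 = 209 left.
March 1887 has 31 days: 209 − 31 = 178 left.
February 1887 has 28 days (1887 is not a leap year): 178 − 28 = 150 left.
January 1887 has 31 days: 150 − 31 = 119 left.
December 1886 has 31 days: 119 − 31 = 88 left.
November 1886 has 30 days: 88 − 30 = 58 left.
October 1886 has 31 days: 58 − 31 = 27 left.
September 1886 has 30 days; 30 − 27 = 3 → September 3, 1886.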